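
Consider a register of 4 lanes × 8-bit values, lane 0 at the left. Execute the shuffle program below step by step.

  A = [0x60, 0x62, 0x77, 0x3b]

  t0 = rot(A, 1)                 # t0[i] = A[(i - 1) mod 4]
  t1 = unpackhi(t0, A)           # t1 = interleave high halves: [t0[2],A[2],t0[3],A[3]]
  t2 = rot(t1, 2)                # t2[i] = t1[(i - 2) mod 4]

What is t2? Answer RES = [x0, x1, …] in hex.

→ t0 |3b|60|62|77|
→ t1 |62|77|77|3b|
→ t2 |77|3b|62|77|

RES = [ 0x77  0x3b  0x62  0x77 ]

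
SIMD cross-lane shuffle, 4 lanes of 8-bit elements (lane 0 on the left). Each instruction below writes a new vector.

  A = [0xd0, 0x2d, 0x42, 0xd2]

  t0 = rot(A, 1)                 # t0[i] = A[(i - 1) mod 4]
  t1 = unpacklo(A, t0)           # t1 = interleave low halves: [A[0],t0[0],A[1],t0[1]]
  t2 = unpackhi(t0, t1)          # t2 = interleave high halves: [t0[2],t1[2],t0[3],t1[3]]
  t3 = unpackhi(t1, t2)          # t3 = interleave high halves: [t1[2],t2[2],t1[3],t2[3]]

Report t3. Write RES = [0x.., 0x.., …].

→ t0 |d2|d0|2d|42|
→ t1 |d0|d2|2d|d0|
→ t2 |2d|2d|42|d0|
→ t3 |2d|42|d0|d0|

RES = [0x2d, 0x42, 0xd0, 0xd0]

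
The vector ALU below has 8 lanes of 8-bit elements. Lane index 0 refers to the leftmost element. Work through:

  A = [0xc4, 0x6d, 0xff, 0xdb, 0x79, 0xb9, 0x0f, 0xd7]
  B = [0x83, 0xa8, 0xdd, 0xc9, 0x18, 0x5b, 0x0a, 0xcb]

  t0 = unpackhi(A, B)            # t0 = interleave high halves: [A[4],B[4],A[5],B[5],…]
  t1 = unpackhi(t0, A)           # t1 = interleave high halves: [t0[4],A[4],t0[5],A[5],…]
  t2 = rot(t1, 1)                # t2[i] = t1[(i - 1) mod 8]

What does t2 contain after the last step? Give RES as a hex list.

→ t0 |79|18|b9|5b|0f|0a|d7|cb|
→ t1 |0f|79|0a|b9|d7|0f|cb|d7|
→ t2 |d7|0f|79|0a|b9|d7|0f|cb|

RES = [0xd7, 0x0f, 0x79, 0x0a, 0xb9, 0xd7, 0x0f, 0xcb]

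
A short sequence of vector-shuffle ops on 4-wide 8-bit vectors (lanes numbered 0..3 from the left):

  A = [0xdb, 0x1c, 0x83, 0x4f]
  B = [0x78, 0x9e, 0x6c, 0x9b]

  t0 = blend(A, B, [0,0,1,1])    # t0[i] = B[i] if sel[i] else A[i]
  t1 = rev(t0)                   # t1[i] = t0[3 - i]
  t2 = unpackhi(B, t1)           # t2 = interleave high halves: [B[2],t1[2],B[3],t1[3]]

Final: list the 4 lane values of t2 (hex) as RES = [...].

RES = [ 0x6c  0x1c  0x9b  0xdb ]

t0 = [0xdb, 0x1c, 0x6c, 0x9b]
t1 = [0x9b, 0x6c, 0x1c, 0xdb]
t2 = [0x6c, 0x1c, 0x9b, 0xdb]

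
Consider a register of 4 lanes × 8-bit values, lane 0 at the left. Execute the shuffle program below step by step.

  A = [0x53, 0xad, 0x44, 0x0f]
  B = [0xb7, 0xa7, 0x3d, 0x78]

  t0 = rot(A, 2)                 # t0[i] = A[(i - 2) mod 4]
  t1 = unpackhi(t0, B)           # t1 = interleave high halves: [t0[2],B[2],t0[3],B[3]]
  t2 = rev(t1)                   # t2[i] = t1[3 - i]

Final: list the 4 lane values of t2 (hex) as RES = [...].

t0 = [0x44, 0x0f, 0x53, 0xad]
t1 = [0x53, 0x3d, 0xad, 0x78]
t2 = [0x78, 0xad, 0x3d, 0x53]

RES = [ 0x78  0xad  0x3d  0x53 ]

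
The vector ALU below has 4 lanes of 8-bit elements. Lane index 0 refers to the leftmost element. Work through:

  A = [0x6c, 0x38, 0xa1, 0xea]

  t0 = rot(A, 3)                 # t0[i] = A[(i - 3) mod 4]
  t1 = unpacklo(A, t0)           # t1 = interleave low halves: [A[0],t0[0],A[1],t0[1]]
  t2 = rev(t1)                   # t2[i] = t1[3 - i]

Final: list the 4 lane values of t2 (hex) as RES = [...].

  t0: 38 a1 ea 6c
  t1: 6c 38 38 a1
  t2: a1 38 38 6c

RES = [ 0xa1  0x38  0x38  0x6c ]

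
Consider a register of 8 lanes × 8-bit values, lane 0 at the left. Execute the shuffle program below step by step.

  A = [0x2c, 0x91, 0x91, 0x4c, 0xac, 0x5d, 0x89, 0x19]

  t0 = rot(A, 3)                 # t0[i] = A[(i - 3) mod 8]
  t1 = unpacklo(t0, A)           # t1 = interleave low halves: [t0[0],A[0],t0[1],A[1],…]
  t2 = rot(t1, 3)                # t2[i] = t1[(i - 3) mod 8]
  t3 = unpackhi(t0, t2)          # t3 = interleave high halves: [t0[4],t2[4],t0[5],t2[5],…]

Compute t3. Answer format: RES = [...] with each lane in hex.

→ t0 |5d|89|19|2c|91|91|4c|ac|
→ t1 |5d|2c|89|91|19|91|2c|4c|
→ t2 |91|2c|4c|5d|2c|89|91|19|
→ t3 |91|2c|91|89|4c|91|ac|19|

RES = [0x91, 0x2c, 0x91, 0x89, 0x4c, 0x91, 0xac, 0x19]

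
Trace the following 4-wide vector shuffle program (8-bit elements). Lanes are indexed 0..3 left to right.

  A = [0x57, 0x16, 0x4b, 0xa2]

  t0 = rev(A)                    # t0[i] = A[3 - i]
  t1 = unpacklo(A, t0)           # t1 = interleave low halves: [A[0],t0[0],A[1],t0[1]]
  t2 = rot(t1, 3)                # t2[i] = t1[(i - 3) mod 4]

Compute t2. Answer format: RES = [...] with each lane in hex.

  t0: a2 4b 16 57
  t1: 57 a2 16 4b
  t2: a2 16 4b 57

RES = [ 0xa2  0x16  0x4b  0x57 ]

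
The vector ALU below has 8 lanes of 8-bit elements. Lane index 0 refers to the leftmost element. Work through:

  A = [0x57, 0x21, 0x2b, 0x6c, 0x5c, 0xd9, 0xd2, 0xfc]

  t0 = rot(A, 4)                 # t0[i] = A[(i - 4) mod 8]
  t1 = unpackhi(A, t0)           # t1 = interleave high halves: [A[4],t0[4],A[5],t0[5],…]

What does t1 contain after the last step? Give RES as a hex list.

RES = [0x5c, 0x57, 0xd9, 0x21, 0xd2, 0x2b, 0xfc, 0x6c]

→ t0 |5c|d9|d2|fc|57|21|2b|6c|
→ t1 |5c|57|d9|21|d2|2b|fc|6c|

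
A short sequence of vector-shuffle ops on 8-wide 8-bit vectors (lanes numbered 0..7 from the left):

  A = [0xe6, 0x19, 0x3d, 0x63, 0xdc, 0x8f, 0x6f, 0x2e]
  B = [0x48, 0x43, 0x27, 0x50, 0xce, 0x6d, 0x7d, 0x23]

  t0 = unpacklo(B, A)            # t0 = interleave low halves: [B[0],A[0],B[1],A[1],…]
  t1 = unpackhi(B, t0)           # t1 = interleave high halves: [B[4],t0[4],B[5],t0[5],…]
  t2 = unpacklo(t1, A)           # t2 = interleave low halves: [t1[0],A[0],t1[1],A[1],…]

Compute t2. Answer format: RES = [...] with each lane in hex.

→ t0 |48|e6|43|19|27|3d|50|63|
→ t1 |ce|27|6d|3d|7d|50|23|63|
→ t2 |ce|e6|27|19|6d|3d|3d|63|

RES = [0xce, 0xe6, 0x27, 0x19, 0x6d, 0x3d, 0x3d, 0x63]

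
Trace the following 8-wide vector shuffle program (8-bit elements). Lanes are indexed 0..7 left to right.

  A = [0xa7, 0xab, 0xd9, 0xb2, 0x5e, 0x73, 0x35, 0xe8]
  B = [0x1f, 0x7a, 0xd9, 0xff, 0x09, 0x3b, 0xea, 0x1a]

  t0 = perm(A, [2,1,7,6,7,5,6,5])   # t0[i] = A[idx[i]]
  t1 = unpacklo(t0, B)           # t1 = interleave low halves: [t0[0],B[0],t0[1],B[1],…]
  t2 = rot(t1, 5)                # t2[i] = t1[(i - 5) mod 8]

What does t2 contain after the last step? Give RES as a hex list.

RES = [0x7a, 0xe8, 0xd9, 0x35, 0xff, 0xd9, 0x1f, 0xab]

  t0: d9 ab e8 35 e8 73 35 73
  t1: d9 1f ab 7a e8 d9 35 ff
  t2: 7a e8 d9 35 ff d9 1f ab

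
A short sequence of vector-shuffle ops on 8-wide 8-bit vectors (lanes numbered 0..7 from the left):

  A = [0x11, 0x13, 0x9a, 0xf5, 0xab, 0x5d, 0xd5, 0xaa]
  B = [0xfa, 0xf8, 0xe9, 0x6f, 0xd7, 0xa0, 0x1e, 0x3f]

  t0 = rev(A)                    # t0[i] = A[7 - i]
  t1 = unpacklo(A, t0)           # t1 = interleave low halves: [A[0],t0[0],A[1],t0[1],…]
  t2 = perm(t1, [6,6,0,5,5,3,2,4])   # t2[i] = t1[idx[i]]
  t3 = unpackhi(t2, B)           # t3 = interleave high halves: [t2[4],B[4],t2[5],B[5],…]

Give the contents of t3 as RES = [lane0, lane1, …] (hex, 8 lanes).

t0 = [0xaa, 0xd5, 0x5d, 0xab, 0xf5, 0x9a, 0x13, 0x11]
t1 = [0x11, 0xaa, 0x13, 0xd5, 0x9a, 0x5d, 0xf5, 0xab]
t2 = [0xf5, 0xf5, 0x11, 0x5d, 0x5d, 0xd5, 0x13, 0x9a]
t3 = [0x5d, 0xd7, 0xd5, 0xa0, 0x13, 0x1e, 0x9a, 0x3f]

RES = [ 0x5d  0xd7  0xd5  0xa0  0x13  0x1e  0x9a  0x3f ]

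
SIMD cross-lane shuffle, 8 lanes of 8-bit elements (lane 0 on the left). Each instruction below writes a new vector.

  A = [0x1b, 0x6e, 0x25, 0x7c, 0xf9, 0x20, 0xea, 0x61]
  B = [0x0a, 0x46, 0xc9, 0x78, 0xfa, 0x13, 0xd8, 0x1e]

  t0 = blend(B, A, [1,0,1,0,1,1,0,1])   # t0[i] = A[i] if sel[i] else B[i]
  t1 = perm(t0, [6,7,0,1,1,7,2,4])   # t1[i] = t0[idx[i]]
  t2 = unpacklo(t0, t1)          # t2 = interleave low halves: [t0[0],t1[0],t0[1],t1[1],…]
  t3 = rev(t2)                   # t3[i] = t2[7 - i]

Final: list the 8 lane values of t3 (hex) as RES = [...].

t0 = [0x1b, 0x46, 0x25, 0x78, 0xf9, 0x20, 0xd8, 0x61]
t1 = [0xd8, 0x61, 0x1b, 0x46, 0x46, 0x61, 0x25, 0xf9]
t2 = [0x1b, 0xd8, 0x46, 0x61, 0x25, 0x1b, 0x78, 0x46]
t3 = [0x46, 0x78, 0x1b, 0x25, 0x61, 0x46, 0xd8, 0x1b]

RES = [0x46, 0x78, 0x1b, 0x25, 0x61, 0x46, 0xd8, 0x1b]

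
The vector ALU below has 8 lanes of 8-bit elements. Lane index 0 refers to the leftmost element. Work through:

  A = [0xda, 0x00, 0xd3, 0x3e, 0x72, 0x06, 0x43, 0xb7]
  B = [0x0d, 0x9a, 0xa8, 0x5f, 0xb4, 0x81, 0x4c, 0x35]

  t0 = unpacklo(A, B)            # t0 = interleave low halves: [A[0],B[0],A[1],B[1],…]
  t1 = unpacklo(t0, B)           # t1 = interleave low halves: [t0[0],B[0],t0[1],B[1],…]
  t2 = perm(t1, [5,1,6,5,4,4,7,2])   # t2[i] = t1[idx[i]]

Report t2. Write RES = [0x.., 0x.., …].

→ t0 |da|0d|00|9a|d3|a8|3e|5f|
→ t1 |da|0d|0d|9a|00|a8|9a|5f|
→ t2 |a8|0d|9a|a8|00|00|5f|0d|

RES = [0xa8, 0x0d, 0x9a, 0xa8, 0x00, 0x00, 0x5f, 0x0d]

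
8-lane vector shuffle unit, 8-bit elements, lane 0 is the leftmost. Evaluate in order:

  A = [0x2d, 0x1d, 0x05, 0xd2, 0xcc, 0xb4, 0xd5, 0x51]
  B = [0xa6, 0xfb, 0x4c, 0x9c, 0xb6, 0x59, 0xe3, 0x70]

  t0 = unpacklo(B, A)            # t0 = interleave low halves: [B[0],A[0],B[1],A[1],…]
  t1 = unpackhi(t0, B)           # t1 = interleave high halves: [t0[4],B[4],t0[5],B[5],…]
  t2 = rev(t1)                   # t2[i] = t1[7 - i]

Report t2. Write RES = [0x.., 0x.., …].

  t0: a6 2d fb 1d 4c 05 9c d2
  t1: 4c b6 05 59 9c e3 d2 70
  t2: 70 d2 e3 9c 59 05 b6 4c

RES = [ 0x70  0xd2  0xe3  0x9c  0x59  0x05  0xb6  0x4c ]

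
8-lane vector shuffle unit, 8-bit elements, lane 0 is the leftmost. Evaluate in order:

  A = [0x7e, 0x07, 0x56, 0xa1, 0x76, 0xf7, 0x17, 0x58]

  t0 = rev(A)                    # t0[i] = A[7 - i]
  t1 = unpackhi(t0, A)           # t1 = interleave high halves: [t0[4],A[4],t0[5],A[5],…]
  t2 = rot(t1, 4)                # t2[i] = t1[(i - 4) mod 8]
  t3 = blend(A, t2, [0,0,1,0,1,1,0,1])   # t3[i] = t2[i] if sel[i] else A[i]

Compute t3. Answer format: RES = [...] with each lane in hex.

RES = [ 0x7e  0x07  0x7e  0xa1  0xa1  0x76  0x17  0xf7 ]

→ t0 |58|17|f7|76|a1|56|07|7e|
→ t1 |a1|76|56|f7|07|17|7e|58|
→ t2 |07|17|7e|58|a1|76|56|f7|
→ t3 |7e|07|7e|a1|a1|76|17|f7|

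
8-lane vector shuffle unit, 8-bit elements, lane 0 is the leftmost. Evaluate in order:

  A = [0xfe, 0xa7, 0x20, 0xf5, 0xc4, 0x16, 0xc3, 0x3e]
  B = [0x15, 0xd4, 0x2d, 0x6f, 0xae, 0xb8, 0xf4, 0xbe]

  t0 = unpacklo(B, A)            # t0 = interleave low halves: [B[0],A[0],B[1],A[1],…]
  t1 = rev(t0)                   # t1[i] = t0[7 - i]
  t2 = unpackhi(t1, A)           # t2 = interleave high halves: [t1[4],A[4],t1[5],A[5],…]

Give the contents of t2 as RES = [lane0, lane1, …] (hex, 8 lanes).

RES = [ 0xa7  0xc4  0xd4  0x16  0xfe  0xc3  0x15  0x3e ]

→ t0 |15|fe|d4|a7|2d|20|6f|f5|
→ t1 |f5|6f|20|2d|a7|d4|fe|15|
→ t2 |a7|c4|d4|16|fe|c3|15|3e|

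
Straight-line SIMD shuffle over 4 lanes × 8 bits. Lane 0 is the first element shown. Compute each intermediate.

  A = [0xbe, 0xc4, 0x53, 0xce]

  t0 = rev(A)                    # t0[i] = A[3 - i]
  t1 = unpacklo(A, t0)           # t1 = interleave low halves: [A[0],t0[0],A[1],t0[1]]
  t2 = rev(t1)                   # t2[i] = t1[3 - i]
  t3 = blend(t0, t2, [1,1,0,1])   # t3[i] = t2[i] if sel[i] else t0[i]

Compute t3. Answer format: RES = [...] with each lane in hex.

t0 = [0xce, 0x53, 0xc4, 0xbe]
t1 = [0xbe, 0xce, 0xc4, 0x53]
t2 = [0x53, 0xc4, 0xce, 0xbe]
t3 = [0x53, 0xc4, 0xc4, 0xbe]

RES = [ 0x53  0xc4  0xc4  0xbe ]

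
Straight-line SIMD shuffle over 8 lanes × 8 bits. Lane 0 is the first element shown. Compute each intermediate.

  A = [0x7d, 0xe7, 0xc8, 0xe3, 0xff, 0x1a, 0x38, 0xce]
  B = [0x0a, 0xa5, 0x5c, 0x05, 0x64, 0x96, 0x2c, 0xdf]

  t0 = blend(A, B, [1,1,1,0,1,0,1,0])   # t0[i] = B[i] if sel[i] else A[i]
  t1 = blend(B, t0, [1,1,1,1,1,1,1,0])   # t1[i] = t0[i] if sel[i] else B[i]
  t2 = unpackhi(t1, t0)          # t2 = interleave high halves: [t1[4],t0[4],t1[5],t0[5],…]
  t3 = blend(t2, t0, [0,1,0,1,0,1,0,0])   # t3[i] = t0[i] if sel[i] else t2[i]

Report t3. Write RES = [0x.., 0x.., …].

  t0: 0a a5 5c e3 64 1a 2c ce
  t1: 0a a5 5c e3 64 1a 2c df
  t2: 64 64 1a 1a 2c 2c df ce
  t3: 64 a5 1a e3 2c 1a df ce

RES = [ 0x64  0xa5  0x1a  0xe3  0x2c  0x1a  0xdf  0xce ]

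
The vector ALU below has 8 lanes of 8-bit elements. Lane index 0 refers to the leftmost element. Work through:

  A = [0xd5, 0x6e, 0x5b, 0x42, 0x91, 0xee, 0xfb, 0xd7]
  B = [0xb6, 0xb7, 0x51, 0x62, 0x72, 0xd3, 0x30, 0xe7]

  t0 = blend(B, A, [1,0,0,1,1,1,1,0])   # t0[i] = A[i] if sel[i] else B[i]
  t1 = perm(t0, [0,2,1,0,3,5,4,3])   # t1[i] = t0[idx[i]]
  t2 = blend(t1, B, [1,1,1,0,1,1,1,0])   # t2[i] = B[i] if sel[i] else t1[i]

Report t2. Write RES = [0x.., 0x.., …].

RES = [ 0xb6  0xb7  0x51  0xd5  0x72  0xd3  0x30  0x42 ]

t0 = [0xd5, 0xb7, 0x51, 0x42, 0x91, 0xee, 0xfb, 0xe7]
t1 = [0xd5, 0x51, 0xb7, 0xd5, 0x42, 0xee, 0x91, 0x42]
t2 = [0xb6, 0xb7, 0x51, 0xd5, 0x72, 0xd3, 0x30, 0x42]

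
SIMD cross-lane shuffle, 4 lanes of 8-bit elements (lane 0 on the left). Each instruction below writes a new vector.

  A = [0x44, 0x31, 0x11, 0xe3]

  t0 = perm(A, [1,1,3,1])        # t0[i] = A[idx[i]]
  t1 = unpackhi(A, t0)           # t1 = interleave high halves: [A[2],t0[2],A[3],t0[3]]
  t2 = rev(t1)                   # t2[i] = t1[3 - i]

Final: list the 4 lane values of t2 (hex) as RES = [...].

RES = [ 0x31  0xe3  0xe3  0x11 ]

t0 = [0x31, 0x31, 0xe3, 0x31]
t1 = [0x11, 0xe3, 0xe3, 0x31]
t2 = [0x31, 0xe3, 0xe3, 0x11]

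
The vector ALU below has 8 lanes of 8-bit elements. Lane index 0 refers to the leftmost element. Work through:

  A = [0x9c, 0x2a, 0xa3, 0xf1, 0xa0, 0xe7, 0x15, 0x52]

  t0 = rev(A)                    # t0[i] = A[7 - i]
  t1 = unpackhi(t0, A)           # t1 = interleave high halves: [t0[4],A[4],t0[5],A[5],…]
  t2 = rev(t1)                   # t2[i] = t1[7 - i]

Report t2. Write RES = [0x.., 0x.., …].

  t0: 52 15 e7 a0 f1 a3 2a 9c
  t1: f1 a0 a3 e7 2a 15 9c 52
  t2: 52 9c 15 2a e7 a3 a0 f1

RES = [0x52, 0x9c, 0x15, 0x2a, 0xe7, 0xa3, 0xa0, 0xf1]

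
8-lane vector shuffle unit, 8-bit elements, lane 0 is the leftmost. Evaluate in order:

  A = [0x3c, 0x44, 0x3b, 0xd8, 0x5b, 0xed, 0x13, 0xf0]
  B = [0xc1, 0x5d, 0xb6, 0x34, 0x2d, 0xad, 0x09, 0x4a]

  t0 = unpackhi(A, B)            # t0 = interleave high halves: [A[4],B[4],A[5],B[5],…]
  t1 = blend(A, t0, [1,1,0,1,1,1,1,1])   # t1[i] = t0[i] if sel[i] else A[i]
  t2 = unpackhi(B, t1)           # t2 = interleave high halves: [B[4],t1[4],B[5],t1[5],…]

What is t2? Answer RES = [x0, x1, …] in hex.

→ t0 |5b|2d|ed|ad|13|09|f0|4a|
→ t1 |5b|2d|3b|ad|13|09|f0|4a|
→ t2 |2d|13|ad|09|09|f0|4a|4a|

RES = [0x2d, 0x13, 0xad, 0x09, 0x09, 0xf0, 0x4a, 0x4a]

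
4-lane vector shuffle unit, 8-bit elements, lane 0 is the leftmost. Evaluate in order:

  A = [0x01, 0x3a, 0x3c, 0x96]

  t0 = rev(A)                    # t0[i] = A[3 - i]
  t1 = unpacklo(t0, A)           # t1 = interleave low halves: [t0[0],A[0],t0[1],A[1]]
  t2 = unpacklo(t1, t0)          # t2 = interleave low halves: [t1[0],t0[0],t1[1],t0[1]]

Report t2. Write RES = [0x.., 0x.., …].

→ t0 |96|3c|3a|01|
→ t1 |96|01|3c|3a|
→ t2 |96|96|01|3c|

RES = [ 0x96  0x96  0x01  0x3c ]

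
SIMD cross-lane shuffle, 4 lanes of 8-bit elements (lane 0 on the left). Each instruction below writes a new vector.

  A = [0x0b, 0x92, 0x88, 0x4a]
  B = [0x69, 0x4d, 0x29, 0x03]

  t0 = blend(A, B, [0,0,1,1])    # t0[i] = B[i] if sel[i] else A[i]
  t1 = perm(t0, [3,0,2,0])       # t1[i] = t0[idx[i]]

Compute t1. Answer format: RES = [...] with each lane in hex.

t0 = [0x0b, 0x92, 0x29, 0x03]
t1 = [0x03, 0x0b, 0x29, 0x0b]

RES = [0x03, 0x0b, 0x29, 0x0b]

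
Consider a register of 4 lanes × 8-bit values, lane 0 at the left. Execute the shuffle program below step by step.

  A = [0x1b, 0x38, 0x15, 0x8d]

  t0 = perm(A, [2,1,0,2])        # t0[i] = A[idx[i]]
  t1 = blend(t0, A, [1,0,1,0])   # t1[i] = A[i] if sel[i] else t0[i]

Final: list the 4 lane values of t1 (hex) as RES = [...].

  t0: 15 38 1b 15
  t1: 1b 38 15 15

RES = [ 0x1b  0x38  0x15  0x15 ]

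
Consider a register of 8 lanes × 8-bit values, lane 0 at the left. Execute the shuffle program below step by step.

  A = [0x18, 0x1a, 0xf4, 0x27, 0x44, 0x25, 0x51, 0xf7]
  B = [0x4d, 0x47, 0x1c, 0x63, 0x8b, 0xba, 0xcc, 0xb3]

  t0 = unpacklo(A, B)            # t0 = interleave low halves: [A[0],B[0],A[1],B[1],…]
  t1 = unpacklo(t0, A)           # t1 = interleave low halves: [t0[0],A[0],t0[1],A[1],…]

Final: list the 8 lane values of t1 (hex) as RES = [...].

RES = [ 0x18  0x18  0x4d  0x1a  0x1a  0xf4  0x47  0x27 ]

t0 = [0x18, 0x4d, 0x1a, 0x47, 0xf4, 0x1c, 0x27, 0x63]
t1 = [0x18, 0x18, 0x4d, 0x1a, 0x1a, 0xf4, 0x47, 0x27]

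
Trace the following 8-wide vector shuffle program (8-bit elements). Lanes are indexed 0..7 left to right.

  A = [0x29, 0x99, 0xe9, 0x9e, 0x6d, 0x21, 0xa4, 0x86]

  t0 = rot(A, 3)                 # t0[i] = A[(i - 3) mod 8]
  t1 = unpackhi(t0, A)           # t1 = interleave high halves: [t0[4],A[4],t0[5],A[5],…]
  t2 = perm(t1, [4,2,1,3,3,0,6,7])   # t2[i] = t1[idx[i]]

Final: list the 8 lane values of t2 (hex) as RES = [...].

→ t0 |21|a4|86|29|99|e9|9e|6d|
→ t1 |99|6d|e9|21|9e|a4|6d|86|
→ t2 |9e|e9|6d|21|21|99|6d|86|

RES = [ 0x9e  0xe9  0x6d  0x21  0x21  0x99  0x6d  0x86 ]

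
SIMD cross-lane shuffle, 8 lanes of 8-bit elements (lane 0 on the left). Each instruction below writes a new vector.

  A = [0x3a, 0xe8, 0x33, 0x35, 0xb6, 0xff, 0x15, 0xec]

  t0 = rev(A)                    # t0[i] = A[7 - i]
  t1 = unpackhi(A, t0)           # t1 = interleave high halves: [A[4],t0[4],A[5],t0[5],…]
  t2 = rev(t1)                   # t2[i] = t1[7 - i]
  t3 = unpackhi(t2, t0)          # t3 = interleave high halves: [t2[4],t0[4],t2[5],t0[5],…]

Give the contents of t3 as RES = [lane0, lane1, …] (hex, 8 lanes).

RES = [0x33, 0x35, 0xff, 0x33, 0x35, 0xe8, 0xb6, 0x3a]

t0 = [0xec, 0x15, 0xff, 0xb6, 0x35, 0x33, 0xe8, 0x3a]
t1 = [0xb6, 0x35, 0xff, 0x33, 0x15, 0xe8, 0xec, 0x3a]
t2 = [0x3a, 0xec, 0xe8, 0x15, 0x33, 0xff, 0x35, 0xb6]
t3 = [0x33, 0x35, 0xff, 0x33, 0x35, 0xe8, 0xb6, 0x3a]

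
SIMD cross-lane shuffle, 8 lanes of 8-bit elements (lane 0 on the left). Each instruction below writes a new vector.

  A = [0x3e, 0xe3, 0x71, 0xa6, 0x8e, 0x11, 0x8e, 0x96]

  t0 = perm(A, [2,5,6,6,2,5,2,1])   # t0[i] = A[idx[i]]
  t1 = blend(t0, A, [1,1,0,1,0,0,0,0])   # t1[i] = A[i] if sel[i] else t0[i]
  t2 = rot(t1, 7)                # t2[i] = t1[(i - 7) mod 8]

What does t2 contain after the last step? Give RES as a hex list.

RES = [ 0xe3  0x8e  0xa6  0x71  0x11  0x71  0xe3  0x3e ]

t0 = [0x71, 0x11, 0x8e, 0x8e, 0x71, 0x11, 0x71, 0xe3]
t1 = [0x3e, 0xe3, 0x8e, 0xa6, 0x71, 0x11, 0x71, 0xe3]
t2 = [0xe3, 0x8e, 0xa6, 0x71, 0x11, 0x71, 0xe3, 0x3e]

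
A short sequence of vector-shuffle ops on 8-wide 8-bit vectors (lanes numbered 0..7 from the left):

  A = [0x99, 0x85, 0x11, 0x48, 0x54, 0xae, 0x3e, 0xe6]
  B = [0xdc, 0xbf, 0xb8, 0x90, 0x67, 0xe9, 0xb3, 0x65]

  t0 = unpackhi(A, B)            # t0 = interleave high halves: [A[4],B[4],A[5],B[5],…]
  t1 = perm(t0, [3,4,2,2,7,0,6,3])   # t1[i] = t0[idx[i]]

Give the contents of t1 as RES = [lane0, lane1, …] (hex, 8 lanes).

→ t0 |54|67|ae|e9|3e|b3|e6|65|
→ t1 |e9|3e|ae|ae|65|54|e6|e9|

RES = [ 0xe9  0x3e  0xae  0xae  0x65  0x54  0xe6  0xe9 ]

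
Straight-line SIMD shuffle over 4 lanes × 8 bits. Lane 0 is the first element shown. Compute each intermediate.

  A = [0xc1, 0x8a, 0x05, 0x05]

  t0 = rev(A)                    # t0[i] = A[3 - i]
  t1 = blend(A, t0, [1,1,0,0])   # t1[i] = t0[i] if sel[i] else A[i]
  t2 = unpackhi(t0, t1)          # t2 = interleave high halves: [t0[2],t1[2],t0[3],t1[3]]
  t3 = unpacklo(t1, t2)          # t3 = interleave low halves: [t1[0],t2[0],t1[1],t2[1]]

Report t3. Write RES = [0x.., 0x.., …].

RES = [0x05, 0x8a, 0x05, 0x05]

  t0: 05 05 8a c1
  t1: 05 05 05 05
  t2: 8a 05 c1 05
  t3: 05 8a 05 05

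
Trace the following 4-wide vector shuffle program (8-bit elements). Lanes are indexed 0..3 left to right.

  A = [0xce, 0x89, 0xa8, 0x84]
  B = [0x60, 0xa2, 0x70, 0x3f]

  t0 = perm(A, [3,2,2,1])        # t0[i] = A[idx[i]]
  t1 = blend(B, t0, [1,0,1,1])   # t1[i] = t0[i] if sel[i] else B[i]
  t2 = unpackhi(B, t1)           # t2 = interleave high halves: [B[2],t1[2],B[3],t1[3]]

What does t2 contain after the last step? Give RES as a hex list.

  t0: 84 a8 a8 89
  t1: 84 a2 a8 89
  t2: 70 a8 3f 89

RES = [0x70, 0xa8, 0x3f, 0x89]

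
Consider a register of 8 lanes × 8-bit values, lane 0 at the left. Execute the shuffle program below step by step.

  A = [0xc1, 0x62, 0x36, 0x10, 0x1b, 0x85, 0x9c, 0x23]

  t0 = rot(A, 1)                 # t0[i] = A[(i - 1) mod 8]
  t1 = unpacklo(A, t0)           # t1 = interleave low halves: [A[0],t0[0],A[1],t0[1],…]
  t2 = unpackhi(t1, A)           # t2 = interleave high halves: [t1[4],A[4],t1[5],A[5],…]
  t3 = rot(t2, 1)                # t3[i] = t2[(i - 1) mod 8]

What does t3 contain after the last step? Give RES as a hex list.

RES = [ 0x23  0x36  0x1b  0x62  0x85  0x10  0x9c  0x36 ]

  t0: 23 c1 62 36 10 1b 85 9c
  t1: c1 23 62 c1 36 62 10 36
  t2: 36 1b 62 85 10 9c 36 23
  t3: 23 36 1b 62 85 10 9c 36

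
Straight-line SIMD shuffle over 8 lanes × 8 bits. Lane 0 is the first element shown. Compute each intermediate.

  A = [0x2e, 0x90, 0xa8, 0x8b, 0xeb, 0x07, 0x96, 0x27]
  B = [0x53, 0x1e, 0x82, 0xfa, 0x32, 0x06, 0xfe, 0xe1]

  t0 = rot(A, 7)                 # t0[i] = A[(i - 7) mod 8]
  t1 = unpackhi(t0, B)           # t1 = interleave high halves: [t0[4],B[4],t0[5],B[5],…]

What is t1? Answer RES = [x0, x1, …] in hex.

  t0: 90 a8 8b eb 07 96 27 2e
  t1: 07 32 96 06 27 fe 2e e1

RES = [ 0x07  0x32  0x96  0x06  0x27  0xfe  0x2e  0xe1 ]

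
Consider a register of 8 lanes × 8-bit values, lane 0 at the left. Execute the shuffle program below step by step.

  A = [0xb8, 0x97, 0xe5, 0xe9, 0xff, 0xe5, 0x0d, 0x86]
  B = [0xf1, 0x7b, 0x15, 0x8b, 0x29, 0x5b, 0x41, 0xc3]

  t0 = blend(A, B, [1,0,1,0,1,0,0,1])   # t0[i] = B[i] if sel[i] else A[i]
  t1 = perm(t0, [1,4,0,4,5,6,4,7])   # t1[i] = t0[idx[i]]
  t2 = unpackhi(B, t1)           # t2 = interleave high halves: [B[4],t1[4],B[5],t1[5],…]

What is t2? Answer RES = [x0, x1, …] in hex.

→ t0 |f1|97|15|e9|29|e5|0d|c3|
→ t1 |97|29|f1|29|e5|0d|29|c3|
→ t2 |29|e5|5b|0d|41|29|c3|c3|

RES = [0x29, 0xe5, 0x5b, 0x0d, 0x41, 0x29, 0xc3, 0xc3]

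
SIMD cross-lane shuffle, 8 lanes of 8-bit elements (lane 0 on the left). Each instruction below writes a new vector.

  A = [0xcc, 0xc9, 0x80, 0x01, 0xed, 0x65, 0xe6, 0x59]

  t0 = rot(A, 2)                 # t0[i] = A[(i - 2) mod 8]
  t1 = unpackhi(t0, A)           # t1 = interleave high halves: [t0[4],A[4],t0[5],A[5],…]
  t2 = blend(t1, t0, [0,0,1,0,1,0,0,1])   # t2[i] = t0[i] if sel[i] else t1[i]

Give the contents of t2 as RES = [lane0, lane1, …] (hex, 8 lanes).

→ t0 |e6|59|cc|c9|80|01|ed|65|
→ t1 |80|ed|01|65|ed|e6|65|59|
→ t2 |80|ed|cc|65|80|e6|65|65|

RES = [0x80, 0xed, 0xcc, 0x65, 0x80, 0xe6, 0x65, 0x65]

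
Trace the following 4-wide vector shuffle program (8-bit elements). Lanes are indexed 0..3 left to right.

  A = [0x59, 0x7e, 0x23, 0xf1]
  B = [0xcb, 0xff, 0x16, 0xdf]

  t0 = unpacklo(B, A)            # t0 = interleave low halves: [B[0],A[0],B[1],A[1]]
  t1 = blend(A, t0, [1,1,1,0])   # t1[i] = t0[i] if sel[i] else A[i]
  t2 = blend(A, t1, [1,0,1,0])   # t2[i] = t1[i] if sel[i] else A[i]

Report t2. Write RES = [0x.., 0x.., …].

  t0: cb 59 ff 7e
  t1: cb 59 ff f1
  t2: cb 7e ff f1

RES = [0xcb, 0x7e, 0xff, 0xf1]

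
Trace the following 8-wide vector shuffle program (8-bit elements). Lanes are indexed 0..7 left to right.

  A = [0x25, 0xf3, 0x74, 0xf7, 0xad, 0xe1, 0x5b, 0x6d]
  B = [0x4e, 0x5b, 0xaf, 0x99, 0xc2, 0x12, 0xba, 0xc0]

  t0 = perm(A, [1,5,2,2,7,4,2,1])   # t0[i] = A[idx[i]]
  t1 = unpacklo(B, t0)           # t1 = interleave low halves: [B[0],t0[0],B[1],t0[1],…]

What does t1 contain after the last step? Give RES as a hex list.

t0 = [0xf3, 0xe1, 0x74, 0x74, 0x6d, 0xad, 0x74, 0xf3]
t1 = [0x4e, 0xf3, 0x5b, 0xe1, 0xaf, 0x74, 0x99, 0x74]

RES = [0x4e, 0xf3, 0x5b, 0xe1, 0xaf, 0x74, 0x99, 0x74]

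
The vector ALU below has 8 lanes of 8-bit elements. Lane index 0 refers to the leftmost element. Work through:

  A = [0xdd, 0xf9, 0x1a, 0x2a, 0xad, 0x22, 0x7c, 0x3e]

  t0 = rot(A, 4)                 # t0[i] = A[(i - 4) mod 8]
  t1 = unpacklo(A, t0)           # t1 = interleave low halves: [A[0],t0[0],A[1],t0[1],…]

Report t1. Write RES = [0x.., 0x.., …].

RES = [ 0xdd  0xad  0xf9  0x22  0x1a  0x7c  0x2a  0x3e ]

→ t0 |ad|22|7c|3e|dd|f9|1a|2a|
→ t1 |dd|ad|f9|22|1a|7c|2a|3e|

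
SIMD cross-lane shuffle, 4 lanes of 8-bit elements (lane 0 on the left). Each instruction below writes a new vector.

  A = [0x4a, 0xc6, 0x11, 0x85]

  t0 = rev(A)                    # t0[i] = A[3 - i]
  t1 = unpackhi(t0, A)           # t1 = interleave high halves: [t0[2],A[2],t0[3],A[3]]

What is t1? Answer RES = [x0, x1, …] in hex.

t0 = [0x85, 0x11, 0xc6, 0x4a]
t1 = [0xc6, 0x11, 0x4a, 0x85]

RES = [ 0xc6  0x11  0x4a  0x85 ]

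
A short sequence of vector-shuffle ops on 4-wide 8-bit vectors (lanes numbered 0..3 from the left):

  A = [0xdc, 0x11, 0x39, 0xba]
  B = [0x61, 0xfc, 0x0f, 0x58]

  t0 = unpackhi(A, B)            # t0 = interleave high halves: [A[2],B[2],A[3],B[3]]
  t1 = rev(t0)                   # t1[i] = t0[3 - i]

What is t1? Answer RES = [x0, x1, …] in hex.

RES = [ 0x58  0xba  0x0f  0x39 ]

t0 = [0x39, 0x0f, 0xba, 0x58]
t1 = [0x58, 0xba, 0x0f, 0x39]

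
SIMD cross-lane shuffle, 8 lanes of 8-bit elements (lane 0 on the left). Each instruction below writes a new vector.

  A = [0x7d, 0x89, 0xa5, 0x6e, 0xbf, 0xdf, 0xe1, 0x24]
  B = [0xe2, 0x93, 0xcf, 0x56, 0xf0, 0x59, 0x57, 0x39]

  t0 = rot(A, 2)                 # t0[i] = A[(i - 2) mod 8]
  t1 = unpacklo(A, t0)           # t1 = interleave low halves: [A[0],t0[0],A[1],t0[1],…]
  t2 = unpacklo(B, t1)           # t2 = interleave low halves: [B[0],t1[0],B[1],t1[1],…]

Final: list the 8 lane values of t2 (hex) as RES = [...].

RES = [0xe2, 0x7d, 0x93, 0xe1, 0xcf, 0x89, 0x56, 0x24]

  t0: e1 24 7d 89 a5 6e bf df
  t1: 7d e1 89 24 a5 7d 6e 89
  t2: e2 7d 93 e1 cf 89 56 24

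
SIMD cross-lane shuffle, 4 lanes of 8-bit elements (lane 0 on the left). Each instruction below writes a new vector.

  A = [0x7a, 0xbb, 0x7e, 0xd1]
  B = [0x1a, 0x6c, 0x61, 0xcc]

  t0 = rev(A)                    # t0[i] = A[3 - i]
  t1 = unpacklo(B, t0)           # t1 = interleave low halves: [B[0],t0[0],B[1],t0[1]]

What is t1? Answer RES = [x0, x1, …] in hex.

RES = [ 0x1a  0xd1  0x6c  0x7e ]

→ t0 |d1|7e|bb|7a|
→ t1 |1a|d1|6c|7e|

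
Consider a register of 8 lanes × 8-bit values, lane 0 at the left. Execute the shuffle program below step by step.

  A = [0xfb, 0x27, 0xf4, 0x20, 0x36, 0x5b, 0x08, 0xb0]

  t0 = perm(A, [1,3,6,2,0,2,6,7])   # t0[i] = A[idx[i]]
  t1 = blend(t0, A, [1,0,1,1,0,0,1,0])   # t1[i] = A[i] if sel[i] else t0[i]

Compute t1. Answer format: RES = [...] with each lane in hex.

t0 = [0x27, 0x20, 0x08, 0xf4, 0xfb, 0xf4, 0x08, 0xb0]
t1 = [0xfb, 0x20, 0xf4, 0x20, 0xfb, 0xf4, 0x08, 0xb0]

RES = [0xfb, 0x20, 0xf4, 0x20, 0xfb, 0xf4, 0x08, 0xb0]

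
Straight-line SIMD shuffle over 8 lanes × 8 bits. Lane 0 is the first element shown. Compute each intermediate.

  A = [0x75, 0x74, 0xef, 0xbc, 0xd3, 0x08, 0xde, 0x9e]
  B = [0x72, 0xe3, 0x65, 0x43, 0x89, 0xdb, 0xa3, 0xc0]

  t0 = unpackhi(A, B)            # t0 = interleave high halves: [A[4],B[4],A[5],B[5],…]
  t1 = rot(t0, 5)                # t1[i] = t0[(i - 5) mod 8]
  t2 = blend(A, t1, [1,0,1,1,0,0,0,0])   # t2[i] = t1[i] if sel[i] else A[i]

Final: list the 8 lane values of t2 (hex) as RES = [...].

→ t0 |d3|89|08|db|de|a3|9e|c0|
→ t1 |db|de|a3|9e|c0|d3|89|08|
→ t2 |db|74|a3|9e|d3|08|de|9e|

RES = [0xdb, 0x74, 0xa3, 0x9e, 0xd3, 0x08, 0xde, 0x9e]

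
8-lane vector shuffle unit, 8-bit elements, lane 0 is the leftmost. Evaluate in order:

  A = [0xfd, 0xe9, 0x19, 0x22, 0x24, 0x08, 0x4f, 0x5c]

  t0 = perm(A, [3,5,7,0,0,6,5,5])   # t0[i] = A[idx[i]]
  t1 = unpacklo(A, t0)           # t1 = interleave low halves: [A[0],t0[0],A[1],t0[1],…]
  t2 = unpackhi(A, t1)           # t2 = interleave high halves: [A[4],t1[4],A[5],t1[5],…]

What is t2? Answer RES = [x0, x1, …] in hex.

RES = [0x24, 0x19, 0x08, 0x5c, 0x4f, 0x22, 0x5c, 0xfd]

  t0: 22 08 5c fd fd 4f 08 08
  t1: fd 22 e9 08 19 5c 22 fd
  t2: 24 19 08 5c 4f 22 5c fd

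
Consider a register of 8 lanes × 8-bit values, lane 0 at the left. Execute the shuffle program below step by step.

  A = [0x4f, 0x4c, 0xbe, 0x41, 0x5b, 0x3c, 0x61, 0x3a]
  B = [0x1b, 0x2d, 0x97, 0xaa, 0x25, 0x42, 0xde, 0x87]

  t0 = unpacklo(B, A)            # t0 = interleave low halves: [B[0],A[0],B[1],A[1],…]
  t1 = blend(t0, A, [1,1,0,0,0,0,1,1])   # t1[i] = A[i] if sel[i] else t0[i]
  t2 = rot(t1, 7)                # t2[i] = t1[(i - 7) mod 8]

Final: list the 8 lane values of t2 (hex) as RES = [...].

RES = [ 0x4c  0x2d  0x4c  0x97  0xbe  0x61  0x3a  0x4f ]

→ t0 |1b|4f|2d|4c|97|be|aa|41|
→ t1 |4f|4c|2d|4c|97|be|61|3a|
→ t2 |4c|2d|4c|97|be|61|3a|4f|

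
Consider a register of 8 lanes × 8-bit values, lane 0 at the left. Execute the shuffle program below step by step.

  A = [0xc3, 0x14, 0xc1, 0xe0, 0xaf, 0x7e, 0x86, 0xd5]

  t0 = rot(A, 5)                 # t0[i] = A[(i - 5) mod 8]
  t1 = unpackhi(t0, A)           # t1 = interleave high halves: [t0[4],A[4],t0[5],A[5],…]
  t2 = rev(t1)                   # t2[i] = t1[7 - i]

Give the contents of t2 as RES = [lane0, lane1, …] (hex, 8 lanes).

  t0: e0 af 7e 86 d5 c3 14 c1
  t1: d5 af c3 7e 14 86 c1 d5
  t2: d5 c1 86 14 7e c3 af d5

RES = [0xd5, 0xc1, 0x86, 0x14, 0x7e, 0xc3, 0xaf, 0xd5]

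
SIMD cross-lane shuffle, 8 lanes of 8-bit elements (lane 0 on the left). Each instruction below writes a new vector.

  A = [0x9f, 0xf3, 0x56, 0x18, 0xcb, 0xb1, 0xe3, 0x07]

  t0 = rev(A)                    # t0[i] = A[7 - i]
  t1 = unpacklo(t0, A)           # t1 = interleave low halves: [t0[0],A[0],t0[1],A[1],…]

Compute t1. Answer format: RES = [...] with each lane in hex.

t0 = [0x07, 0xe3, 0xb1, 0xcb, 0x18, 0x56, 0xf3, 0x9f]
t1 = [0x07, 0x9f, 0xe3, 0xf3, 0xb1, 0x56, 0xcb, 0x18]

RES = [ 0x07  0x9f  0xe3  0xf3  0xb1  0x56  0xcb  0x18 ]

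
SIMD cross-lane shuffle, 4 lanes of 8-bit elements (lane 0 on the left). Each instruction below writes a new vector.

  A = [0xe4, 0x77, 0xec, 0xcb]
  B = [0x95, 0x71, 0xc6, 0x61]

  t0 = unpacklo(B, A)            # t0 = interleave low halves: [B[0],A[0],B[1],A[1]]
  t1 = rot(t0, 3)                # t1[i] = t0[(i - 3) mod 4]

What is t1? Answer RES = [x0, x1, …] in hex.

  t0: 95 e4 71 77
  t1: e4 71 77 95

RES = [0xe4, 0x71, 0x77, 0x95]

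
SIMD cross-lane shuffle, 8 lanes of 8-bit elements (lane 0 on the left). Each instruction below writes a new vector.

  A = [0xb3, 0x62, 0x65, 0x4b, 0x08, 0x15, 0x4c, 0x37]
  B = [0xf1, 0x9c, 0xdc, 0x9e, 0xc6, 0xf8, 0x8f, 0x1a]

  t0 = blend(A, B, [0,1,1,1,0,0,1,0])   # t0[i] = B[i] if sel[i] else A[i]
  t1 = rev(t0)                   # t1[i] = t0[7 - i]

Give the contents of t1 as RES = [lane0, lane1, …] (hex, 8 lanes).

RES = [0x37, 0x8f, 0x15, 0x08, 0x9e, 0xdc, 0x9c, 0xb3]

→ t0 |b3|9c|dc|9e|08|15|8f|37|
→ t1 |37|8f|15|08|9e|dc|9c|b3|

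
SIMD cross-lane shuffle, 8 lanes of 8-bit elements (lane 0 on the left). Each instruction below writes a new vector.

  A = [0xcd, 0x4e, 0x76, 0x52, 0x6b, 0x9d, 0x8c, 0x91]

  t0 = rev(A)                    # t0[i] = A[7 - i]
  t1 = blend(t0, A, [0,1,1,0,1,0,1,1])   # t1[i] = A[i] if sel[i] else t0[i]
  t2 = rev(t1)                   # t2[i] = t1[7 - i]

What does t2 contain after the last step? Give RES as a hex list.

RES = [ 0x91  0x8c  0x76  0x6b  0x6b  0x76  0x4e  0x91 ]

→ t0 |91|8c|9d|6b|52|76|4e|cd|
→ t1 |91|4e|76|6b|6b|76|8c|91|
→ t2 |91|8c|76|6b|6b|76|4e|91|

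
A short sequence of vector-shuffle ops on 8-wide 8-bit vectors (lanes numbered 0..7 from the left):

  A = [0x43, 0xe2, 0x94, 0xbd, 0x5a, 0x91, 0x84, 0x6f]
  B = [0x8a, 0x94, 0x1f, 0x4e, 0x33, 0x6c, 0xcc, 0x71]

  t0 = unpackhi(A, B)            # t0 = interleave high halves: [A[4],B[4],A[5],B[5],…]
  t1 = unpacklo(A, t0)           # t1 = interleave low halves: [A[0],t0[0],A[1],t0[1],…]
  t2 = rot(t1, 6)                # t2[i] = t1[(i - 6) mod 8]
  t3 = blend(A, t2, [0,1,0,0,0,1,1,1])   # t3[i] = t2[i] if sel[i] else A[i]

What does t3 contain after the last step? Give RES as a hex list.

t0 = [0x5a, 0x33, 0x91, 0x6c, 0x84, 0xcc, 0x6f, 0x71]
t1 = [0x43, 0x5a, 0xe2, 0x33, 0x94, 0x91, 0xbd, 0x6c]
t2 = [0xe2, 0x33, 0x94, 0x91, 0xbd, 0x6c, 0x43, 0x5a]
t3 = [0x43, 0x33, 0x94, 0xbd, 0x5a, 0x6c, 0x43, 0x5a]

RES = [0x43, 0x33, 0x94, 0xbd, 0x5a, 0x6c, 0x43, 0x5a]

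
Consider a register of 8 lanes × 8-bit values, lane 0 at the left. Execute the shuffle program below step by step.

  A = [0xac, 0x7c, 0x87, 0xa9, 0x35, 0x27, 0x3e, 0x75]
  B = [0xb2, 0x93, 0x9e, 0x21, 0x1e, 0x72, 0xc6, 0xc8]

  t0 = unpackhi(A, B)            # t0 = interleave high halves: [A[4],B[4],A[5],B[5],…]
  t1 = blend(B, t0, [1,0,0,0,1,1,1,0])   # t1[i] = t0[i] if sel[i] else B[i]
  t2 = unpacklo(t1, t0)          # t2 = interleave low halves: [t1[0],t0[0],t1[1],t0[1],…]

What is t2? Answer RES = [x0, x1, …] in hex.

RES = [ 0x35  0x35  0x93  0x1e  0x9e  0x27  0x21  0x72 ]

→ t0 |35|1e|27|72|3e|c6|75|c8|
→ t1 |35|93|9e|21|3e|c6|75|c8|
→ t2 |35|35|93|1e|9e|27|21|72|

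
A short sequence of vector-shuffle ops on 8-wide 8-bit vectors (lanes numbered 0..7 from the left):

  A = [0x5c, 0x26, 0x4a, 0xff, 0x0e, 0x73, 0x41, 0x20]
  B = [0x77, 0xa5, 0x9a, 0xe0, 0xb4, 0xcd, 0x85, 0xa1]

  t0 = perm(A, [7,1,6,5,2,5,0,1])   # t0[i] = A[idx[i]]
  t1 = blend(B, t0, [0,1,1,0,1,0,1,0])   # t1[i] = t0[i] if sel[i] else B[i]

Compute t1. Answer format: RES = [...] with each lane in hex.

t0 = [0x20, 0x26, 0x41, 0x73, 0x4a, 0x73, 0x5c, 0x26]
t1 = [0x77, 0x26, 0x41, 0xe0, 0x4a, 0xcd, 0x5c, 0xa1]

RES = [0x77, 0x26, 0x41, 0xe0, 0x4a, 0xcd, 0x5c, 0xa1]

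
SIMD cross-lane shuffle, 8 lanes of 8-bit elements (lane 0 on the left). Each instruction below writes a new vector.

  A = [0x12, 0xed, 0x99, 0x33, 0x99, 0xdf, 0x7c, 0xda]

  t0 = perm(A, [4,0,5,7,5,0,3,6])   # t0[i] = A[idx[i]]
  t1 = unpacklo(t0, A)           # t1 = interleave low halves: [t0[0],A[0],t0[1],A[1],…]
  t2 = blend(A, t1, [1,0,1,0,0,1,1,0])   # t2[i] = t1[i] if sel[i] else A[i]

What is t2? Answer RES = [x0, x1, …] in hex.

RES = [ 0x99  0xed  0x12  0x33  0x99  0x99  0xda  0xda ]

  t0: 99 12 df da df 12 33 7c
  t1: 99 12 12 ed df 99 da 33
  t2: 99 ed 12 33 99 99 da da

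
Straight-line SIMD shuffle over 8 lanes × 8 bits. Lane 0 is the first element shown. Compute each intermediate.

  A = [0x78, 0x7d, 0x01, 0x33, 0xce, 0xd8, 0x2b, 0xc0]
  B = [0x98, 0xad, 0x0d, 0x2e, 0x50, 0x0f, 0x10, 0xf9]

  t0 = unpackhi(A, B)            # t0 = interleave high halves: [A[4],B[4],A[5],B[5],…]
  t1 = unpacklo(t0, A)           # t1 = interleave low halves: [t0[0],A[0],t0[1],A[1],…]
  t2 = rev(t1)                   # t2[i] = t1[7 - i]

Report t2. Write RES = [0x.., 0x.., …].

RES = [ 0x33  0x0f  0x01  0xd8  0x7d  0x50  0x78  0xce ]

  t0: ce 50 d8 0f 2b 10 c0 f9
  t1: ce 78 50 7d d8 01 0f 33
  t2: 33 0f 01 d8 7d 50 78 ce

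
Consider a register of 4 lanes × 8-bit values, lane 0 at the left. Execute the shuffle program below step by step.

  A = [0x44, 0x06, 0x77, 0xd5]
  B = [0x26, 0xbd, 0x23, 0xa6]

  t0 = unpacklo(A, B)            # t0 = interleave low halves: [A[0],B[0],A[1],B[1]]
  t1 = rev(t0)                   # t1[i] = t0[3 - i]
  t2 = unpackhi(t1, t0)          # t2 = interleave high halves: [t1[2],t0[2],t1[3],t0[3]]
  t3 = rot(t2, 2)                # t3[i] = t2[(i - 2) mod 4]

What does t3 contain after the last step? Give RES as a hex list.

RES = [0x44, 0xbd, 0x26, 0x06]

  t0: 44 26 06 bd
  t1: bd 06 26 44
  t2: 26 06 44 bd
  t3: 44 bd 26 06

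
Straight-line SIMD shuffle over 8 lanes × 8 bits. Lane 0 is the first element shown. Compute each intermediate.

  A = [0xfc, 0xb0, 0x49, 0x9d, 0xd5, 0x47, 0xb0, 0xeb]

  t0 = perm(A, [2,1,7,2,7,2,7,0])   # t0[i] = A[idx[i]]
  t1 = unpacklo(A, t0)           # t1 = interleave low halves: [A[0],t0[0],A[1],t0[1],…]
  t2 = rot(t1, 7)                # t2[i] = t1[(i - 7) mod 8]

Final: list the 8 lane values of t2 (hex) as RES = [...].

→ t0 |49|b0|eb|49|eb|49|eb|fc|
→ t1 |fc|49|b0|b0|49|eb|9d|49|
→ t2 |49|b0|b0|49|eb|9d|49|fc|

RES = [0x49, 0xb0, 0xb0, 0x49, 0xeb, 0x9d, 0x49, 0xfc]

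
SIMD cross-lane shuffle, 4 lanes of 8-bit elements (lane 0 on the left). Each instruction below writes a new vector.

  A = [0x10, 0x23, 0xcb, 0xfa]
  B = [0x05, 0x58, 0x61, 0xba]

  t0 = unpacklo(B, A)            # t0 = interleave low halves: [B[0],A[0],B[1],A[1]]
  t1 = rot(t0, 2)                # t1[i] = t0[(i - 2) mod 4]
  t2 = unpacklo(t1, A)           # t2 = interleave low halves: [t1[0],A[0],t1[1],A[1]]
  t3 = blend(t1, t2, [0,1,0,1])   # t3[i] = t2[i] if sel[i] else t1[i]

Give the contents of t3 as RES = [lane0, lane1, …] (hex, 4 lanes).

t0 = [0x05, 0x10, 0x58, 0x23]
t1 = [0x58, 0x23, 0x05, 0x10]
t2 = [0x58, 0x10, 0x23, 0x23]
t3 = [0x58, 0x10, 0x05, 0x23]

RES = [0x58, 0x10, 0x05, 0x23]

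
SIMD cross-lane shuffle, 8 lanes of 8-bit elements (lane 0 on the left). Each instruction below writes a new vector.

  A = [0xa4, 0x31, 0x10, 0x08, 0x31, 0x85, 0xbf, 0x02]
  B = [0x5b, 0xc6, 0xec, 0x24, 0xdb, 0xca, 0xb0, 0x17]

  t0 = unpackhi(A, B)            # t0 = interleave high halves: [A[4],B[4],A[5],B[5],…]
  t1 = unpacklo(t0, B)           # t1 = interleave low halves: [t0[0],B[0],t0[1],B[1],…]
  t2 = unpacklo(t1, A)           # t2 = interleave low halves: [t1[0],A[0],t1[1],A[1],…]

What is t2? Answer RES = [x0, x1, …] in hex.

→ t0 |31|db|85|ca|bf|b0|02|17|
→ t1 |31|5b|db|c6|85|ec|ca|24|
→ t2 |31|a4|5b|31|db|10|c6|08|

RES = [0x31, 0xa4, 0x5b, 0x31, 0xdb, 0x10, 0xc6, 0x08]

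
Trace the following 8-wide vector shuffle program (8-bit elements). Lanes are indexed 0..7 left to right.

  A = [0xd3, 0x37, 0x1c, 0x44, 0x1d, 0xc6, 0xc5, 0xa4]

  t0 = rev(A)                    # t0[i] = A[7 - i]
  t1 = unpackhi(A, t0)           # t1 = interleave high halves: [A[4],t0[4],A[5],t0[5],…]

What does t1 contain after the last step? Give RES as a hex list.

→ t0 |a4|c5|c6|1d|44|1c|37|d3|
→ t1 |1d|44|c6|1c|c5|37|a4|d3|

RES = [ 0x1d  0x44  0xc6  0x1c  0xc5  0x37  0xa4  0xd3 ]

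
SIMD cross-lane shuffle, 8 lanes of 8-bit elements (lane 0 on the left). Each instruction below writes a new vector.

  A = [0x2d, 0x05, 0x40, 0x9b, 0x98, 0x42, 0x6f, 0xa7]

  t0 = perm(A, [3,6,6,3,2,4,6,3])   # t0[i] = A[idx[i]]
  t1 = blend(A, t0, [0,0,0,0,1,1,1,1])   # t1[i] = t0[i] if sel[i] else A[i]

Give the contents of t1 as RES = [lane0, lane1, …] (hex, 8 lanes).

  t0: 9b 6f 6f 9b 40 98 6f 9b
  t1: 2d 05 40 9b 40 98 6f 9b

RES = [0x2d, 0x05, 0x40, 0x9b, 0x40, 0x98, 0x6f, 0x9b]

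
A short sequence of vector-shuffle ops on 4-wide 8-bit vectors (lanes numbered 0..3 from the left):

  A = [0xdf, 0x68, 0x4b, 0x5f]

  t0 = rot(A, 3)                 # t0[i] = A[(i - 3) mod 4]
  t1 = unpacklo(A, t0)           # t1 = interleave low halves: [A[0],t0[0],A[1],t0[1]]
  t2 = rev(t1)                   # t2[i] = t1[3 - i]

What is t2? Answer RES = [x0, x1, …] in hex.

RES = [ 0x4b  0x68  0x68  0xdf ]

t0 = [0x68, 0x4b, 0x5f, 0xdf]
t1 = [0xdf, 0x68, 0x68, 0x4b]
t2 = [0x4b, 0x68, 0x68, 0xdf]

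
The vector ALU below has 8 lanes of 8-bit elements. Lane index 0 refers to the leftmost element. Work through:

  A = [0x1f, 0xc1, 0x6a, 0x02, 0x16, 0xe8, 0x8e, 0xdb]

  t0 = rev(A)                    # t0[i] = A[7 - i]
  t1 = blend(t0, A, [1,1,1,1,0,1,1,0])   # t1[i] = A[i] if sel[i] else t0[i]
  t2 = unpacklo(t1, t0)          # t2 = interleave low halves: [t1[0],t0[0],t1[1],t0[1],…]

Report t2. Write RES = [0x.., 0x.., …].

t0 = [0xdb, 0x8e, 0xe8, 0x16, 0x02, 0x6a, 0xc1, 0x1f]
t1 = [0x1f, 0xc1, 0x6a, 0x02, 0x02, 0xe8, 0x8e, 0x1f]
t2 = [0x1f, 0xdb, 0xc1, 0x8e, 0x6a, 0xe8, 0x02, 0x16]

RES = [ 0x1f  0xdb  0xc1  0x8e  0x6a  0xe8  0x02  0x16 ]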